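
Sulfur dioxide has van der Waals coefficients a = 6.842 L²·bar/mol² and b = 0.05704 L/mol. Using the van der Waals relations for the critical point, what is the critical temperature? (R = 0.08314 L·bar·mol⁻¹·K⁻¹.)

T_c ≈ 427.5 K

For a van der Waals gas, T_c = 8a/(27Rb).
T_c = 8×6.842/(27×0.08314×0.05704) = 54.736/0.12804 = 427.5 K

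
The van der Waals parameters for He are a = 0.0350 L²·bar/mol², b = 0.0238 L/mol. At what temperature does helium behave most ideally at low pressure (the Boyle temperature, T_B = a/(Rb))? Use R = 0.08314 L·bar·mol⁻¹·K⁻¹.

For a van der Waals gas the second virial coefficient B₂ = b − a/(RT) vanishes at T_B = a/(Rb).
T_B = 0.0350/(0.08314×0.0238) = 0.0350/0.0019787 = 17.69 K

T_B ≈ 17.69 K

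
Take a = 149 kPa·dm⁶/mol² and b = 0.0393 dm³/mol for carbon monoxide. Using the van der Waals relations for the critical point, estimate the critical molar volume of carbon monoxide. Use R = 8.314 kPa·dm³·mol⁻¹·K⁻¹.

V_m,c ≈ 0.1179 dm³/mol

For a van der Waals gas, V_m,c = 3b.
V_m,c = 3×0.0393 = 0.1179 dm³/mol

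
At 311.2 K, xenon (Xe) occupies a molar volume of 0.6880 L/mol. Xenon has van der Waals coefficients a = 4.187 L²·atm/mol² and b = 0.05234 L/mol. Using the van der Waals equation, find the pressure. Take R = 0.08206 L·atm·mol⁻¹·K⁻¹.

P = RT/(V_m − b) − a/V_m²
RT/(V_m − b) = (0.08206)(311.2)/(0.6880 − 0.05234) = 25.537/0.63566 = 40.174 atm
a/V_m² = 4.187/(0.6880)² = 8.8456 atm
P = 40.174 − 8.8456 = 31.33 atm

P ≈ 31.33 atm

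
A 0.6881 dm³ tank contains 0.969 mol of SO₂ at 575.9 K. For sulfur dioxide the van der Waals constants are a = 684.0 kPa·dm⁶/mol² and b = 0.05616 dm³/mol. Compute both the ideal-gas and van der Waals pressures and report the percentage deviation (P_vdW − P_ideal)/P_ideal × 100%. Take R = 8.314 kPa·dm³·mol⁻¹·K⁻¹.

Ideal: P_ideal = nRT/V = (0.969)(8.314)(575.9)/0.6881 = 6742.63 kPa
vdW: P = nRT/(V − nb) − a n²/V² = 4639.60/0.633681 − 642.249/0.473482 = 7321.67 − 1356.44 = 5965.23 kPa
% deviation = (5965.23 − 6742.63)/6742.63 × 100% = -11.53%

-11.53 %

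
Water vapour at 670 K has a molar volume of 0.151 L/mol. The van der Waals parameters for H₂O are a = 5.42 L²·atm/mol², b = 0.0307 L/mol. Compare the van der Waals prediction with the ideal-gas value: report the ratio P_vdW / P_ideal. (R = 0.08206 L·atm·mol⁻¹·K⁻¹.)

P_vdW / P_ideal ≈ 0.6023

Ideal: P_ideal = RT/V_m = (0.08206)(670)/0.151 = 364.107 atm
vdW: P = RT/(V_m − b) − a/V_m² = 54.9802/0.120300 − 5.42/0.0228010 = 457.026 − 237.709 = 219.317 atm
Ratio = 219.317/364.107 = 0.6023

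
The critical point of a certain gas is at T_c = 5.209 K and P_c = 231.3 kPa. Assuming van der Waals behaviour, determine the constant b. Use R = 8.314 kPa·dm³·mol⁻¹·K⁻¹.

From T_c = 8a/(27Rb) and P_c = a/(27b²): b = R T_c/(8 P_c).
b = (8.314)(5.209)/(8×231.3) = 43.308/1850.4 = 0.02340 dm³/mol

b ≈ 0.02340 dm³/mol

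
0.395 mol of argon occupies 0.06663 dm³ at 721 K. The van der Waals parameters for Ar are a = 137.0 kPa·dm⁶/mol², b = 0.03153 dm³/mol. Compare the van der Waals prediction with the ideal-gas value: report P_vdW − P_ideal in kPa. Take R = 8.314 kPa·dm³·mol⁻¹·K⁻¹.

Ideal: P_ideal = nRT/V = (0.395)(8.314)(721)/0.06663 = 35536.3 kPa
vdW: P = nRT/(V − nb) − a n²/V² = 2367.79/0.0541757 − 21.3754/0.00443956 = 43705.8 − 4814.76 = 38891.0 kPa
ΔP = 38891.0 − 35536.3 = 3355 kPa

ΔP ≈ 3355 kPa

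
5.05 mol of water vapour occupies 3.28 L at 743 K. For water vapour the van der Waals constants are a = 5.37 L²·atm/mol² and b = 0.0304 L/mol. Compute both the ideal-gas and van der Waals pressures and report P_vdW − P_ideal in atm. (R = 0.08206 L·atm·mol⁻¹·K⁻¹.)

Ideal: P_ideal = nRT/V = (5.05)(0.08206)(743)/3.28 = 93.8724 atm
vdW: P = nRT/(V − nb) − a n²/V² = 307.901/3.12648 − 136.948/10.7584 = 98.4817 − 12.7294 = 85.7523 atm
ΔP = 85.7523 − 93.8724 = -8.120 atm

ΔP ≈ -8.120 atm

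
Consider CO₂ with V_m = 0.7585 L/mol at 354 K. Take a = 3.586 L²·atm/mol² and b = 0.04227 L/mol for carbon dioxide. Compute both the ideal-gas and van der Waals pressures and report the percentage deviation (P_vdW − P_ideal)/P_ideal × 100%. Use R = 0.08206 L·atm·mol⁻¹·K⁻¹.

-10.37 %

Ideal: P_ideal = RT/V_m = (0.08206)(354)/0.7585 = 38.2983 atm
vdW: P = RT/(V_m − b) − a/V_m² = 29.0492/0.716230 − 3.586/0.575322 = 40.5585 − 6.23303 = 34.3255 atm
% deviation = (34.3255 − 38.2983)/38.2983 × 100% = -10.37%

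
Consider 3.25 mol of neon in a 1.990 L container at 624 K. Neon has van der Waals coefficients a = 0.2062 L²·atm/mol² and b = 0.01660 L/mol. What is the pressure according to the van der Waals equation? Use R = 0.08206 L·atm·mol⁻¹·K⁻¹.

P = nRT/(V − nb) − a n²/V²
nRT/(V − nb) = (3.25)(0.08206)(624)/(1.990 − 3.25×0.01660) = 166.42/1.9361 = 85.956 atm
a n²/V² = (0.2062)(3.25)²/(1.990)² = 0.54998 atm
P = 85.956 − 0.54998 = 85.41 atm

P ≈ 85.41 atm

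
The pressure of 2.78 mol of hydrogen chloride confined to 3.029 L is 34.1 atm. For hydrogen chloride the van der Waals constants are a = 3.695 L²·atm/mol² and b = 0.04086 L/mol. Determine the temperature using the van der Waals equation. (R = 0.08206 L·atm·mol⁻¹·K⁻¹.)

T = (P + a n²/V²)(V − nb)/(nR)
P + a n²/V² = 34.1 + (3.695)(2.78)²/(3.029)² = 37.212 atm
V − nb = 3.029 − (2.78)(0.04086) = 2.9154 L
T = (37.212)(2.9154)/((2.78)(0.08206)) = 475.6 K

T ≈ 475.6 K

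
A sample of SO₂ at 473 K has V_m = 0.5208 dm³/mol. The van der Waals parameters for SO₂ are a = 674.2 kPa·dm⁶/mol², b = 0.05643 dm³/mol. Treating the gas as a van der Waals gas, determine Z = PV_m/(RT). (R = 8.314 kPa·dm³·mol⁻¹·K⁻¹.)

Z ≈ 0.7923

P = RT/(V_m − b) − a/V_m² = (8.314)(473)/(0.5208 − 0.05643) − 674.2/(0.5208)²
  = 3932.5/0.46437 − 2485.7 = 8468.5 − 2485.7 = 5982.8 kPa
Z = PV_m/(RT) = (5982.8)(0.5208)/((8.314)(473)) = 3115.8/3932.5 = 0.7923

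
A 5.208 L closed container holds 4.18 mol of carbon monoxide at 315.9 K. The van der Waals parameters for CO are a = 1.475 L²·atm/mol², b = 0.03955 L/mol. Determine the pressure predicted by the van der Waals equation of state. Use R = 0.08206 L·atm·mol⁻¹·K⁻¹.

P = nRT/(V − nb) − a n²/V²
nRT/(V − nb) = (4.18)(0.08206)(315.9)/(5.208 − 4.18×0.03955) = 108.36/5.0427 = 21.488 atm
a n²/V² = (1.475)(4.18)²/(5.208)² = 0.95017 atm
P = 21.488 − 0.95017 = 20.54 atm

P ≈ 20.54 atm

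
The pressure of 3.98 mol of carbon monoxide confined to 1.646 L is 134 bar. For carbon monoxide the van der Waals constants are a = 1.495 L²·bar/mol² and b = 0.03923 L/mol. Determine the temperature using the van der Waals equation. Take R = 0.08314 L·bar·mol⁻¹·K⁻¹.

T ≈ 642.7 K

T = (P + a n²/V²)(V − nb)/(nR)
P + a n²/V² = 134 + (1.495)(3.98)²/(1.646)² = 142.74 bar
V − nb = 1.646 − (3.98)(0.03923) = 1.4899 L
T = (142.74)(1.4899)/((3.98)(0.08314)) = 642.7 K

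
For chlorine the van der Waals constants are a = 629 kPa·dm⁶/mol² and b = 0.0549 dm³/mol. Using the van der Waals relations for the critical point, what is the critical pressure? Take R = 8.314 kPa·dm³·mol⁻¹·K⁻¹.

P_c ≈ 7729 kPa

For a van der Waals gas, P_c = a/(27b²).
P_c = 629/(27×(0.0549)²) = 629/0.081378 = 7729 kPa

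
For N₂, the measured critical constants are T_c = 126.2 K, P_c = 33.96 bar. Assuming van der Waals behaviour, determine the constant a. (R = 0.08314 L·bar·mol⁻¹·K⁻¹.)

a ≈ 1.368 L²·bar/mol²

From T_c = 8a/(27Rb) and P_c = a/(27b²): a = 27 R² T_c²/(64 P_c).
a = 27×(0.08314)²×(126.2)²/(64×33.96) = 2972.4/2173.4 = 1.368 L²·bar/mol²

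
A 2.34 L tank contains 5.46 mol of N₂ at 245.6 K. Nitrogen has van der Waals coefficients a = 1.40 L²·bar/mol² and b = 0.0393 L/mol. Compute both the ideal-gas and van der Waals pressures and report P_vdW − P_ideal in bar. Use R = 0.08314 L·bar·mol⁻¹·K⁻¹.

Ideal: P_ideal = nRT/V = (5.46)(0.08314)(245.6)/2.34 = 47.6448 bar
vdW: P = nRT/(V − nb) − a n²/V² = 111.489/2.12542 − 41.7362/5.47560 = 52.4550 − 7.62221 = 44.8328 bar
ΔP = 44.8328 − 47.6448 = -2.812 bar

ΔP ≈ -2.812 bar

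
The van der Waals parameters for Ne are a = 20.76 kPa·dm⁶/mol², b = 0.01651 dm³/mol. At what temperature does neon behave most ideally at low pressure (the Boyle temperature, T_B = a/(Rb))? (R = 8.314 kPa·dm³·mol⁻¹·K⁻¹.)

T_B ≈ 151.2 K

For a van der Waals gas the second virial coefficient B₂ = b − a/(RT) vanishes at T_B = a/(Rb).
T_B = 20.76/(8.314×0.01651) = 20.76/0.13726 = 151.2 K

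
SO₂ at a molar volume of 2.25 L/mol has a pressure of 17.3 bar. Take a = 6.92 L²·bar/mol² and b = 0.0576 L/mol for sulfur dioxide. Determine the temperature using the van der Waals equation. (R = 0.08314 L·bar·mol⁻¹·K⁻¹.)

T = (P + a/V_m²)(V_m − b)/R
P + a/V_m² = 17.3 + 6.92/(2.25)² = 18.667 bar
V_m − b = 2.25 − 0.0576 = 2.1924 L/mol
T = (18.667)(2.1924)/0.08314 = 492.2 K

T ≈ 492.2 K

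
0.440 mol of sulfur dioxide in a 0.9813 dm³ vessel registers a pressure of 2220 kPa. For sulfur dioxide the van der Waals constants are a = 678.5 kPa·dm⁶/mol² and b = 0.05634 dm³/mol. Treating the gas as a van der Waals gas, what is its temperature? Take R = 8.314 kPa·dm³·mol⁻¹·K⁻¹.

T = (P + a n²/V²)(V − nb)/(nR)
P + a n²/V² = 2220 + (678.5)(0.440)²/(0.9813)² = 2356.4 kPa
V − nb = 0.9813 − (0.440)(0.05634) = 0.95651 dm³
T = (2356.4)(0.95651)/((0.440)(8.314)) = 616.1 K

T ≈ 616.1 K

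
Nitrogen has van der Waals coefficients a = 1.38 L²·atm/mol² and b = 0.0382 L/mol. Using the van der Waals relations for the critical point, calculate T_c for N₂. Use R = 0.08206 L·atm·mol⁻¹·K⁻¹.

For a van der Waals gas, T_c = 8a/(27Rb).
T_c = 8×1.38/(27×0.08206×0.0382) = 11.040/0.084637 = 130.4 K

T_c ≈ 130.4 K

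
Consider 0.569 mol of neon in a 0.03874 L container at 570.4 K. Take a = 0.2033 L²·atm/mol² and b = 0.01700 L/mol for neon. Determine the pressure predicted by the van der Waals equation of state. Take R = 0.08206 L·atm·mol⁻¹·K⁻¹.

P = nRT/(V − nb) − a n²/V²
nRT/(V − nb) = (0.569)(0.08206)(570.4)/(0.03874 − 0.569×0.01700) = 26.633/0.029067 = 916.26 atm
a n²/V² = (0.2033)(0.569)²/(0.03874)² = 43.857 atm
P = 916.26 − 43.857 = 872.4 atm

P ≈ 872.4 atm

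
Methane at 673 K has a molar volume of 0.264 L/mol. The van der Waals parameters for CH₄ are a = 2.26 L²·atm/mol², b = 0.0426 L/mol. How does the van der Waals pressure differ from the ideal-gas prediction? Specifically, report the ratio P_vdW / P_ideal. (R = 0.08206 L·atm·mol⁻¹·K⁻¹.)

P_vdW / P_ideal ≈ 1.037

Ideal: P_ideal = RT/V_m = (0.08206)(673)/0.264 = 209.191 atm
vdW: P = RT/(V_m − b) − a/V_m² = 55.2264/0.221400 − 2.26/0.0696960 = 249.442 − 32.4265 = 217.016 atm
Ratio = 217.016/209.191 = 1.037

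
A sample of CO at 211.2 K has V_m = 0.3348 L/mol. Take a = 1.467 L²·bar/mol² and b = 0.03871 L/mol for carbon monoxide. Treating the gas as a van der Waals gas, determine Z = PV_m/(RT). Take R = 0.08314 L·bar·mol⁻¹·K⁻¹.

P = RT/(V_m − b) − a/V_m² = (0.08314)(211.2)/(0.3348 − 0.03871) − 1.467/(0.3348)²
  = 17.559/0.29609 − 13.088 = 59.303 − 13.088 = 46.215 bar
Z = PV_m/(RT) = (46.215)(0.3348)/((0.08314)(211.2)) = 15.473/17.559 = 0.8812

Z ≈ 0.8812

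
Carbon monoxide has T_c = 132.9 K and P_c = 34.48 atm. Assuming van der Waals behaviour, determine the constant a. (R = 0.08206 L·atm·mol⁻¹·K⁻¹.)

From T_c = 8a/(27Rb) and P_c = a/(27b²): a = 27 R² T_c²/(64 P_c).
a = 27×(0.08206)²×(132.9)²/(64×34.48) = 3211.3/2206.7 = 1.455 L²·atm/mol²

a ≈ 1.455 L²·atm/mol²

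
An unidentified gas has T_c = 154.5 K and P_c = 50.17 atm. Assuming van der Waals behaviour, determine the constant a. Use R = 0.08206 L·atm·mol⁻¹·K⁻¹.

a ≈ 1.352 L²·atm/mol²

From T_c = 8a/(27Rb) and P_c = a/(27b²): a = 27 R² T_c²/(64 P_c).
a = 27×(0.08206)²×(154.5)²/(64×50.17) = 4339.9/3210.9 = 1.352 L²·atm/mol²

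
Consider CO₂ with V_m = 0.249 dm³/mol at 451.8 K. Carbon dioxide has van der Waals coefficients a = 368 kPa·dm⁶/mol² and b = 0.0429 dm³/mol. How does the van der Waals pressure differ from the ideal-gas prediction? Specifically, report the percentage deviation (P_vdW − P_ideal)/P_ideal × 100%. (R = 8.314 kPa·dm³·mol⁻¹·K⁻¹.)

-18.53 %

Ideal: P_ideal = RT/V_m = (8.314)(451.8)/0.249 = 15085.4 kPa
vdW: P = RT/(V_m − b) − a/V_m² = 3756.27/0.206100 − 368/0.0620010 = 18225.5 − 5935.39 = 12290.1 kPa
% deviation = (12290.1 − 15085.4)/15085.4 × 100% = -18.53%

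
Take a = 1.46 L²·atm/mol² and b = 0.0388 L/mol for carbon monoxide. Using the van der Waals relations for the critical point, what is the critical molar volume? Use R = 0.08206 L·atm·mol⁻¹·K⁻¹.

V_m,c ≈ 0.1164 L/mol

For a van der Waals gas, V_m,c = 3b.
V_m,c = 3×0.0388 = 0.1164 L/mol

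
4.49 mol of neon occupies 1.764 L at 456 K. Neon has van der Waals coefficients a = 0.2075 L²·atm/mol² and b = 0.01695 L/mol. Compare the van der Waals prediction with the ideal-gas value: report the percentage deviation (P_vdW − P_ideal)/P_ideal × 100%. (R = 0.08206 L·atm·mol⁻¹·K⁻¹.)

Ideal: P_ideal = nRT/V = (4.49)(0.08206)(456)/1.764 = 95.2454 atm
vdW: P = nRT/(V − nb) − a n²/V² = 168.013/1.68789 − 4.18322/3.11170 = 99.5403 − 1.34435 = 98.1960 atm
% deviation = (98.1960 − 95.2454)/95.2454 × 100% = 3.10%

3.10 %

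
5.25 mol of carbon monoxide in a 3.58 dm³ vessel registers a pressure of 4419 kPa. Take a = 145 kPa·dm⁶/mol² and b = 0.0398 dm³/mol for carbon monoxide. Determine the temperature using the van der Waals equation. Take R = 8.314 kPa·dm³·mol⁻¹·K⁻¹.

T = (P + a n²/V²)(V − nb)/(nR)
P + a n²/V² = 4419 + (145)(5.25)²/(3.58)² = 4730.8 kPa
V − nb = 3.58 − (5.25)(0.0398) = 3.3711 dm³
T = (4730.8)(3.3711)/((5.25)(8.314)) = 365.4 K

T ≈ 365.4 K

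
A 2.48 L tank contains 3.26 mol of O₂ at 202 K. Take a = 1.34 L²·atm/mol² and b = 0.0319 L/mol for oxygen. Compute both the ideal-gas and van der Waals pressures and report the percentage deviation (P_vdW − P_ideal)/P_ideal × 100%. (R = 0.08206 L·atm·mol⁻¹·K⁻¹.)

Ideal: P_ideal = nRT/V = (3.26)(0.08206)(202)/2.48 = 21.7896 atm
vdW: P = nRT/(V − nb) − a n²/V² = 54.0382/2.37601 − 14.2410/6.15040 = 22.7433 − 2.31546 = 20.4278 atm
% deviation = (20.4278 − 21.7896)/21.7896 × 100% = -6.25%

-6.25 %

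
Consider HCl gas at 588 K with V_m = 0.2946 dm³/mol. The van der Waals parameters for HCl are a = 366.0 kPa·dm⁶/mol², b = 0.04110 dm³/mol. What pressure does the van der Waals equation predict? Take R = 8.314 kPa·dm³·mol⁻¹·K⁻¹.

P ≈ 15067 kPa

P = RT/(V_m − b) − a/V_m²
RT/(V_m − b) = (8.314)(588)/(0.2946 − 0.04110) = 4888.6/0.25350 = 19284 kPa
a/V_m² = 366.0/(0.2946)² = 4217.1 kPa
P = 19284 − 4217.1 = 15067 kPa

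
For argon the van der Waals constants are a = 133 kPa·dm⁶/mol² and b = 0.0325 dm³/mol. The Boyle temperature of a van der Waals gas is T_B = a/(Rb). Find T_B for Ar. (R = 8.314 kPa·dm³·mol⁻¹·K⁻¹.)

For a van der Waals gas the second virial coefficient B₂ = b − a/(RT) vanishes at T_B = a/(Rb).
T_B = 133/(8.314×0.0325) = 133/0.27021 = 492.2 K

T_B ≈ 492.2 K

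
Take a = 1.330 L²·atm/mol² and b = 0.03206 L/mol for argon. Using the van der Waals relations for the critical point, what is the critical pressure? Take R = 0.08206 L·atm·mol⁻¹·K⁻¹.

For a van der Waals gas, P_c = a/(27b²).
P_c = 1.330/(27×(0.03206)²) = 1.330/0.027752 = 47.92 atm

P_c ≈ 47.92 atm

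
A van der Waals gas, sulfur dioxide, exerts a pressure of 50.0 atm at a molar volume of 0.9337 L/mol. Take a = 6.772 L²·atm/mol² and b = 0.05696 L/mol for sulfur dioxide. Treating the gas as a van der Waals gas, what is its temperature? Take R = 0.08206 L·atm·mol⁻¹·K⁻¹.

T = (P + a/V_m²)(V_m − b)/R
P + a/V_m² = 50.0 + 6.772/(0.9337)² = 57.768 atm
V_m − b = 0.9337 − 0.05696 = 0.87674 L/mol
T = (57.768)(0.87674)/0.08206 = 617.2 K

T ≈ 617.2 K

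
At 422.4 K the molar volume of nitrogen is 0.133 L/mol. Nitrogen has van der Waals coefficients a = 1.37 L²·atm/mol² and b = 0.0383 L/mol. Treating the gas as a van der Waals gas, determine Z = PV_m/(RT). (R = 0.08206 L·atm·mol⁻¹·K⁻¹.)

P = RT/(V_m − b) − a/V_m² = (0.08206)(422.4)/(0.133 − 0.0383) − 1.37/(0.133)²
  = 34.662/0.094700 − 77.449 = 366.02 − 77.449 = 288.57 atm
Z = PV_m/(RT) = (288.57)(0.133)/((0.08206)(422.4)) = 38.380/34.662 = 1.107

Z ≈ 1.107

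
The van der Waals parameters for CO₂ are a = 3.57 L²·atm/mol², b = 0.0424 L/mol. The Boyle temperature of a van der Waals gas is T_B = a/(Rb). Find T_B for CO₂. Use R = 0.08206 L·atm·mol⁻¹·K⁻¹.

For a van der Waals gas the second virial coefficient B₂ = b − a/(RT) vanishes at T_B = a/(Rb).
T_B = 3.57/(0.08206×0.0424) = 3.57/0.0034793 = 1026 K

T_B ≈ 1026 K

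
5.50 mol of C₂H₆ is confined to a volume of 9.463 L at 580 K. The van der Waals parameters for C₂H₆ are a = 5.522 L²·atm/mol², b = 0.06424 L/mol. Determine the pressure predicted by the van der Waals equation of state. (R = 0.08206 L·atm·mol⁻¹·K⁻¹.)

P ≈ 26.87 atm

P = nRT/(V − nb) − a n²/V²
nRT/(V − nb) = (5.50)(0.08206)(580)/(9.463 − 5.50×0.06424) = 261.77/9.1097 = 28.735 atm
a n²/V² = (5.522)(5.50)²/(9.463)² = 1.8654 atm
P = 28.735 − 1.8654 = 26.87 atm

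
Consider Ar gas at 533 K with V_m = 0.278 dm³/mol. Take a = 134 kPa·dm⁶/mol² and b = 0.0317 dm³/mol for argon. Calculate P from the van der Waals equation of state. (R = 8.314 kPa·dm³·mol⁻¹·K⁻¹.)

P = RT/(V_m − b) − a/V_m²
RT/(V_m − b) = (8.314)(533)/(0.278 − 0.0317) = 4431.4/0.24630 = 17992 kPa
a/V_m² = 134/(0.278)² = 1733.9 kPa
P = 17992 − 1733.9 = 16258 kPa

P ≈ 16258 kPa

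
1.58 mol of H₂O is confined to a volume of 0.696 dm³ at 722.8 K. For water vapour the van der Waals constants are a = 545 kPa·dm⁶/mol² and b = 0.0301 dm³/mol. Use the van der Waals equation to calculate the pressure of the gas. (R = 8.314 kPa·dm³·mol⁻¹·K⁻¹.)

P ≈ 11834 kPa

P = nRT/(V − nb) − a n²/V²
nRT/(V − nb) = (1.58)(8.314)(722.8)/(0.696 − 1.58×0.0301) = 9494.8/0.64844 = 14643 kPa
a n²/V² = (545)(1.58)²/(0.696)² = 2808.6 kPa
P = 14643 − 2808.6 = 11834 kPa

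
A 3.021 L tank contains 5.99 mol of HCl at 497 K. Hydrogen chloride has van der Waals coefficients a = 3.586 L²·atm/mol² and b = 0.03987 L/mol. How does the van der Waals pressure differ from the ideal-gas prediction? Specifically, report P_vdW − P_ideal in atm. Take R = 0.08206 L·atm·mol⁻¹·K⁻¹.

Ideal: P_ideal = nRT/V = (5.99)(0.08206)(497)/3.021 = 80.8656 atm
vdW: P = nRT/(V − nb) − a n²/V² = 244.295/2.78218 − 128.666/9.12644 = 87.8070 − 14.0982 = 73.7088 atm
ΔP = 73.7088 − 80.8656 = -7.157 atm

ΔP ≈ -7.157 atm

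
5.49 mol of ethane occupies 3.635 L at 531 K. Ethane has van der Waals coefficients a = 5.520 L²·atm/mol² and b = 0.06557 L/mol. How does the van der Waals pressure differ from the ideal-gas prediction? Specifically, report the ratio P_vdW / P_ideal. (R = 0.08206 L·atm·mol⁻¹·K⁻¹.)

P_vdW / P_ideal ≈ 0.9186

Ideal: P_ideal = nRT/V = (5.49)(0.08206)(531)/3.635 = 65.8103 atm
vdW: P = nRT/(V − nb) − a n²/V² = 239.220/3.27502 − 166.373/13.2132 = 73.0438 − 12.5914 = 60.4524 atm
Ratio = 60.4524/65.8103 = 0.9186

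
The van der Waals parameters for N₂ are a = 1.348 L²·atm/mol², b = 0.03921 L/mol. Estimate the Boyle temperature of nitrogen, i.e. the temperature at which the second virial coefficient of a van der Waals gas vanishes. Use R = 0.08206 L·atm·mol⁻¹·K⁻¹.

For a van der Waals gas the second virial coefficient B₂ = b − a/(RT) vanishes at T_B = a/(Rb).
T_B = 1.348/(0.08206×0.03921) = 1.348/0.0032176 = 418.9 K

T_B ≈ 418.9 K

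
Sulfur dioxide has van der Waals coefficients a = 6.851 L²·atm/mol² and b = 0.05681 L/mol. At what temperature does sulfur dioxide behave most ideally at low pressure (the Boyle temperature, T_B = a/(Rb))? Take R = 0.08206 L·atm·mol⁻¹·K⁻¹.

For a van der Waals gas the second virial coefficient B₂ = b − a/(RT) vanishes at T_B = a/(Rb).
T_B = 6.851/(0.08206×0.05681) = 6.851/0.0046618 = 1470 K

T_B ≈ 1470 K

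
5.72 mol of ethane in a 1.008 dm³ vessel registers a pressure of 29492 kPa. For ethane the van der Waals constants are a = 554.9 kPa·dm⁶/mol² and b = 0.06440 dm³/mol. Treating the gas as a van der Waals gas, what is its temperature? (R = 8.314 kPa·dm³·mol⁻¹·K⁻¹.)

T ≈ 637.0 K

T = (P + a n²/V²)(V − nb)/(nR)
P + a n²/V² = 29492 + (554.9)(5.72)²/(1.008)² = 47360 kPa
V − nb = 1.008 − (5.72)(0.06440) = 0.63963 dm³
T = (47360)(0.63963)/((5.72)(8.314)) = 637.0 K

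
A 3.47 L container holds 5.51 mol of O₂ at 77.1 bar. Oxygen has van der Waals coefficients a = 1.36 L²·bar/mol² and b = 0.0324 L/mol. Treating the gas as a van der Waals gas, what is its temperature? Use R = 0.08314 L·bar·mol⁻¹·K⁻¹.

T ≈ 578.6 K

T = (P + a n²/V²)(V − nb)/(nR)
P + a n²/V² = 77.1 + (1.36)(5.51)²/(3.47)² = 80.529 bar
V − nb = 3.47 − (5.51)(0.0324) = 3.2915 L
T = (80.529)(3.2915)/((5.51)(0.08314)) = 578.6 K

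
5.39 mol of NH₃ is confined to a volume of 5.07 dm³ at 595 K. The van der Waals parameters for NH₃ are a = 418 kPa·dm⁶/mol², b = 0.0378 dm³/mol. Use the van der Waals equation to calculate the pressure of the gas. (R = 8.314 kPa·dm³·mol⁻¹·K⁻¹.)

P ≈ 5007 kPa

P = nRT/(V − nb) − a n²/V²
nRT/(V − nb) = (5.39)(8.314)(595)/(5.07 − 5.39×0.0378) = 26663/4.8663 = 5479.1 kPa
a n²/V² = (418)(5.39)²/(5.07)² = 472.43 kPa
P = 5479.1 − 472.43 = 5007 kPa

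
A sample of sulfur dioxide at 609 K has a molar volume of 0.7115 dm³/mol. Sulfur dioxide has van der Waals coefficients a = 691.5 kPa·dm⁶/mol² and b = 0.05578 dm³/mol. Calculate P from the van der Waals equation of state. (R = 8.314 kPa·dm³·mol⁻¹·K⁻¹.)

P = RT/(V_m − b) − a/V_m²
RT/(V_m − b) = (8.314)(609)/(0.7115 − 0.05578) = 5063.2/0.65572 = 7721.6 kPa
a/V_m² = 691.5/(0.7115)² = 1366.0 kPa
P = 7721.6 − 1366.0 = 6356 kPa

P ≈ 6356 kPa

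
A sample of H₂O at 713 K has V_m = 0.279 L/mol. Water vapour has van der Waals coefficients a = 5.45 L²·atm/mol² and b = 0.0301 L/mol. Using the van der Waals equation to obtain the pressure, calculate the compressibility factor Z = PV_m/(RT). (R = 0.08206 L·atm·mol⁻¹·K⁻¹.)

P = RT/(V_m − b) − a/V_m² = (0.08206)(713)/(0.279 − 0.0301) − 5.45/(0.279)²
  = 58.509/0.24890 − 70.015 = 235.07 − 70.015 = 165.06 atm
Z = PV_m/(RT) = (165.06)(0.279)/((0.08206)(713)) = 46.052/58.509 = 0.7871

Z ≈ 0.7871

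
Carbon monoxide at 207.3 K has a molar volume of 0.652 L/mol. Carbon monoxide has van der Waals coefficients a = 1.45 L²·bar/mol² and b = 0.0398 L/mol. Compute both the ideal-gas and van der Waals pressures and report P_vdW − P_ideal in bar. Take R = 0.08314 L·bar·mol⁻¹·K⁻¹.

Ideal: P_ideal = RT/V_m = (0.08314)(207.3)/0.652 = 26.4339 bar
vdW: P = RT/(V_m − b) − a/V_m² = 17.2349/0.612200 − 1.45/0.425104 = 28.1524 − 3.41093 = 24.7415 bar
ΔP = 24.7415 − 26.4339 = -1.692 bar

ΔP ≈ -1.692 bar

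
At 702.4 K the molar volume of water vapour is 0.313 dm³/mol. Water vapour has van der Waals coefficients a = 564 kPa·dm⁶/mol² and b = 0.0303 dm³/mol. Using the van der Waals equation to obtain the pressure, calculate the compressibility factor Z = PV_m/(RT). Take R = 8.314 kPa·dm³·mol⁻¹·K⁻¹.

P = RT/(V_m − b) − a/V_m² = (8.314)(702.4)/(0.313 − 0.0303) − 564/(0.313)²
  = 5839.8/0.28270 − 5756.9 = 20657 − 5756.9 = 14900 kPa
Z = PV_m/(RT) = (14900)(0.313)/((8.314)(702.4)) = 4663.7/5839.8 = 0.7986

Z ≈ 0.7986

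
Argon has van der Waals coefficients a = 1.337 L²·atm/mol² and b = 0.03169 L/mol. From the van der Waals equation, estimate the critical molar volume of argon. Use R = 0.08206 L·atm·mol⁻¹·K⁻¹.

V_m,c ≈ 0.09507 L/mol

For a van der Waals gas, V_m,c = 3b.
V_m,c = 3×0.03169 = 0.09507 L/mol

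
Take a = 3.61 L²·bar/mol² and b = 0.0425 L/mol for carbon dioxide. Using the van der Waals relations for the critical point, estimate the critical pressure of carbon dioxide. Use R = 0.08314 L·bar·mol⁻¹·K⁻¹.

For a van der Waals gas, P_c = a/(27b²).
P_c = 3.61/(27×(0.0425)²) = 3.61/0.048769 = 74.02 bar

P_c ≈ 74.02 bar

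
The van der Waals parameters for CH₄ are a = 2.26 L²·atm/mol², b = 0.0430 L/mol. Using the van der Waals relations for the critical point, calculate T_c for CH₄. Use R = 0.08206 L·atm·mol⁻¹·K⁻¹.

T_c ≈ 189.8 K

For a van der Waals gas, T_c = 8a/(27Rb).
T_c = 8×2.26/(27×0.08206×0.0430) = 18.080/0.095272 = 189.8 K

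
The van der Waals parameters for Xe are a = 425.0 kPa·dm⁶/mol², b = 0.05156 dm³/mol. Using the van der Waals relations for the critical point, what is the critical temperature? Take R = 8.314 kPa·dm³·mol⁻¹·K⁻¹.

For a van der Waals gas, T_c = 8a/(27Rb).
T_c = 8×425.0/(27×8.314×0.05156) = 3400.0/11.574 = 293.8 K

T_c ≈ 293.8 K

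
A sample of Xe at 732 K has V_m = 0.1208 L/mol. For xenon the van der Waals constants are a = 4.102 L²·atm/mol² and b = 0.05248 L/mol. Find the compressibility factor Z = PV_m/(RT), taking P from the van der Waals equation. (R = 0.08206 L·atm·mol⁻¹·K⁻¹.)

Z ≈ 1.203

P = RT/(V_m − b) − a/V_m² = (0.08206)(732)/(0.1208 − 0.05248) − 4.102/(0.1208)²
  = 60.068/0.068320 − 281.10 = 879.22 − 281.10 = 598.12 atm
Z = PV_m/(RT) = (598.12)(0.1208)/((0.08206)(732)) = 72.253/60.068 = 1.203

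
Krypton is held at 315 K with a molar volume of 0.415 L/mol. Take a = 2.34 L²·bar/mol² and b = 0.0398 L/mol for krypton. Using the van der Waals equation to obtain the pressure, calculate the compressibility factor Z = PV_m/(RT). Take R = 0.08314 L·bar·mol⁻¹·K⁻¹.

Z ≈ 0.8908

P = RT/(V_m − b) − a/V_m² = (0.08314)(315)/(0.415 − 0.0398) − 2.34/(0.415)²
  = 26.189/0.37520 − 13.587 = 69.800 − 13.587 = 56.213 bar
Z = PV_m/(RT) = (56.213)(0.415)/((0.08314)(315)) = 23.328/26.189 = 0.8908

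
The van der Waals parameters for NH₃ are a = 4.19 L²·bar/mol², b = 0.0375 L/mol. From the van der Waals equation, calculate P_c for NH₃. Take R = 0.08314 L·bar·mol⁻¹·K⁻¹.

For a van der Waals gas, P_c = a/(27b²).
P_c = 4.19/(27×(0.0375)²) = 4.19/0.037969 = 110.4 bar

P_c ≈ 110.4 bar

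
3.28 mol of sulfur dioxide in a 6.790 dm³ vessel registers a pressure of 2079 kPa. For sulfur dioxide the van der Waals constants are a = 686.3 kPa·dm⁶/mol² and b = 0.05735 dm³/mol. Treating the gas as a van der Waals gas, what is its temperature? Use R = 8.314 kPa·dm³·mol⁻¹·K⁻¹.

T = (P + a n²/V²)(V − nb)/(nR)
P + a n²/V² = 2079 + (686.3)(3.28)²/(6.790)² = 2239.1 kPa
V − nb = 6.790 − (3.28)(0.05735) = 6.6019 dm³
T = (2239.1)(6.6019)/((3.28)(8.314)) = 542.1 K

T ≈ 542.1 K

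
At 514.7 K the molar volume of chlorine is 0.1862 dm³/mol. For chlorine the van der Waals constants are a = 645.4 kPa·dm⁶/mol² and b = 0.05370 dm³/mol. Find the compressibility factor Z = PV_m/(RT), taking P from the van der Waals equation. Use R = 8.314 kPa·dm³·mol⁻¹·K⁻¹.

Z ≈ 0.5953

P = RT/(V_m − b) − a/V_m² = (8.314)(514.7)/(0.1862 − 0.05370) − 645.4/(0.1862)²
  = 4279.2/0.13250 − 18615 = 32296 − 18615 = 13681 kPa
Z = PV_m/(RT) = (13681)(0.1862)/((8.314)(514.7)) = 2547.4/4279.2 = 0.5953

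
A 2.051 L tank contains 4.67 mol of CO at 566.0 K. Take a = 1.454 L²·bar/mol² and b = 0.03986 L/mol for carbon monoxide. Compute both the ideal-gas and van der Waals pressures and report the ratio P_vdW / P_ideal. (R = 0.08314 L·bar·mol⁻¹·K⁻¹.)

Ideal: P_ideal = nRT/V = (4.67)(0.08314)(566.0)/2.051 = 107.146 bar
vdW: P = nRT/(V − nb) − a n²/V² = 219.757/1.86485 − 31.7101/4.20660 = 117.842 − 7.53818 = 110.304 bar
Ratio = 110.304/107.146 = 1.029

P_vdW / P_ideal ≈ 1.029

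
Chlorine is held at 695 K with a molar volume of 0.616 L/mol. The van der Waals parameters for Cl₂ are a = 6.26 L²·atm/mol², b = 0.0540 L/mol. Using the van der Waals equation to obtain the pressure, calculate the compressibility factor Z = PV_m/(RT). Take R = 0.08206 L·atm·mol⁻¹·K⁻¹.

P = RT/(V_m − b) − a/V_m² = (0.08206)(695)/(0.616 − 0.0540) − 6.26/(0.616)²
  = 57.032/0.56200 − 16.497 = 101.48 − 16.497 = 84.98 atm
Z = PV_m/(RT) = (84.98)(0.616)/((0.08206)(695)) = 52.348/57.032 = 0.9179

Z ≈ 0.9179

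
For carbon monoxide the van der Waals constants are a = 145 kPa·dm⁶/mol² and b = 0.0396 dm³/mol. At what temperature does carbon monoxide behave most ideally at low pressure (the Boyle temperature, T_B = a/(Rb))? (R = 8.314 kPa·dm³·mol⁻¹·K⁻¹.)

T_B ≈ 440.4 K

For a van der Waals gas the second virial coefficient B₂ = b − a/(RT) vanishes at T_B = a/(Rb).
T_B = 145/(8.314×0.0396) = 145/0.32923 = 440.4 K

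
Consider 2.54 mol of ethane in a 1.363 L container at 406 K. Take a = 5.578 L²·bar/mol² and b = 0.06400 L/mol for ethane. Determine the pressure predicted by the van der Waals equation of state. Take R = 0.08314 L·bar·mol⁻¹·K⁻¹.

P = nRT/(V − nb) − a n²/V²
nRT/(V − nb) = (2.54)(0.08314)(406)/(1.363 − 2.54×0.06400) = 85.737/1.2004 = 71.424 bar
a n²/V² = (5.578)(2.54)²/(1.363)² = 19.371 bar
P = 71.424 − 19.371 = 52.05 bar

P ≈ 52.05 bar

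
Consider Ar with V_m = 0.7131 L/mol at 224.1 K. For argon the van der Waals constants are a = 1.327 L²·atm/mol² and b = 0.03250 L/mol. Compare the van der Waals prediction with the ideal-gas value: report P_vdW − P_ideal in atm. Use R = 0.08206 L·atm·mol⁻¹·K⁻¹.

ΔP ≈ -1.378 atm

Ideal: P_ideal = RT/V_m = (0.08206)(224.1)/0.7131 = 25.7883 atm
vdW: P = RT/(V_m − b) − a/V_m² = 18.3896/0.680600 − 1.327/0.508512 = 27.0197 − 2.60957 = 24.4101 atm
ΔP = 24.4101 − 25.7883 = -1.378 atm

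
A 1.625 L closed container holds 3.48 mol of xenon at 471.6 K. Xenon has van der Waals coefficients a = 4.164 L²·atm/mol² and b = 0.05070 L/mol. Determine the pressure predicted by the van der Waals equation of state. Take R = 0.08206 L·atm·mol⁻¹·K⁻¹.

P ≈ 73.87 atm

P = nRT/(V − nb) − a n²/V²
nRT/(V − nb) = (3.48)(0.08206)(471.6)/(1.625 − 3.48×0.05070) = 134.67/1.4486 = 92.966 atm
a n²/V² = (4.164)(3.48)²/(1.625)² = 19.097 atm
P = 92.966 − 19.097 = 73.87 atm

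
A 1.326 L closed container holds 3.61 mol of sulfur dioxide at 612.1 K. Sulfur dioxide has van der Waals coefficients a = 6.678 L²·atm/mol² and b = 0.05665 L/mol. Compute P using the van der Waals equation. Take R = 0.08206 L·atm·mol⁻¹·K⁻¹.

P = nRT/(V − nb) − a n²/V²
nRT/(V − nb) = (3.61)(0.08206)(612.1)/(1.326 − 3.61×0.05665) = 181.33/1.1215 = 161.69 atm
a n²/V² = (6.678)(3.61)²/(1.326)² = 49.496 atm
P = 161.69 − 49.496 = 112.2 atm

P ≈ 112.2 atm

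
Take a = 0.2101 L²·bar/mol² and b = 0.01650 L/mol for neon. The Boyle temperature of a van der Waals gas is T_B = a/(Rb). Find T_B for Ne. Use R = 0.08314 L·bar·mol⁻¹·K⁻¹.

T_B ≈ 153.2 K

For a van der Waals gas the second virial coefficient B₂ = b − a/(RT) vanishes at T_B = a/(Rb).
T_B = 0.2101/(0.08314×0.01650) = 0.2101/0.0013718 = 153.2 K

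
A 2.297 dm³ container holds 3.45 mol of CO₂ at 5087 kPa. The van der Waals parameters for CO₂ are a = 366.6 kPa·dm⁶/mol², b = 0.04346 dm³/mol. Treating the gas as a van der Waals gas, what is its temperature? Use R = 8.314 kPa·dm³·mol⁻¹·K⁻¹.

T ≈ 442.7 K

T = (P + a n²/V²)(V − nb)/(nR)
P + a n²/V² = 5087 + (366.6)(3.45)²/(2.297)² = 5914.0 kPa
V − nb = 2.297 − (3.45)(0.04346) = 2.1471 dm³
T = (5914.0)(2.1471)/((3.45)(8.314)) = 442.7 K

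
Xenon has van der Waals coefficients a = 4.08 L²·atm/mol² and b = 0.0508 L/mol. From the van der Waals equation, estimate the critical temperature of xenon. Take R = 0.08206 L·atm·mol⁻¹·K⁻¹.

T_c ≈ 290.0 K

For a van der Waals gas, T_c = 8a/(27Rb).
T_c = 8×4.08/(27×0.08206×0.0508) = 32.640/0.11255 = 290.0 K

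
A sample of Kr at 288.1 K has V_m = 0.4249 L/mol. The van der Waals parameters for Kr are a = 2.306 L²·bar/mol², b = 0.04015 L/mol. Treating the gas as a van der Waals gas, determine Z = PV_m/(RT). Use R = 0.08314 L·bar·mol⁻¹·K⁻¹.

P = RT/(V_m − b) − a/V_m² = (0.08314)(288.1)/(0.4249 − 0.04015) − 2.306/(0.4249)²
  = 23.953/0.38475 − 12.773 = 62.256 − 12.773 = 49.483 bar
Z = PV_m/(RT) = (49.483)(0.4249)/((0.08314)(288.1)) = 21.025/23.953 = 0.8778

Z ≈ 0.8778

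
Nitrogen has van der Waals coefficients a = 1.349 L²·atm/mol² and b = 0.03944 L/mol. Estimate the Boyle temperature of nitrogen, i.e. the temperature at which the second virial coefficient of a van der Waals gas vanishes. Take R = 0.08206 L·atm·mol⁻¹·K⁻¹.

For a van der Waals gas the second virial coefficient B₂ = b − a/(RT) vanishes at T_B = a/(Rb).
T_B = 1.349/(0.08206×0.03944) = 1.349/0.0032364 = 416.8 K

T_B ≈ 416.8 K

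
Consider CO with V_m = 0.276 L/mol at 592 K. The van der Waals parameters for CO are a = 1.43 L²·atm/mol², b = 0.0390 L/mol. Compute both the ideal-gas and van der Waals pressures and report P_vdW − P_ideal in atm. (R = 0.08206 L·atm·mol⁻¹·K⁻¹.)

ΔP ≈ 10.19 atm

Ideal: P_ideal = RT/V_m = (0.08206)(592)/0.276 = 176.013 atm
vdW: P = RT/(V_m − b) − a/V_m² = 48.5795/0.237000 − 1.43/0.0761760 = 204.977 − 18.7723 = 186.205 atm
ΔP = 186.205 − 176.013 = 10.19 atm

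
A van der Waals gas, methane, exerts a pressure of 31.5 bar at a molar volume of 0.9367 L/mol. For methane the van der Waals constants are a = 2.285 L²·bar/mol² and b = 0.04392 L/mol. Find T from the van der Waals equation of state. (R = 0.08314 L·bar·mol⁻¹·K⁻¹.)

T = (P + a/V_m²)(V_m − b)/R
P + a/V_m² = 31.5 + 2.285/(0.9367)² = 34.104 bar
V_m − b = 0.9367 − 0.04392 = 0.89278 L/mol
T = (34.104)(0.89278)/0.08314 = 366.2 K

T ≈ 366.2 K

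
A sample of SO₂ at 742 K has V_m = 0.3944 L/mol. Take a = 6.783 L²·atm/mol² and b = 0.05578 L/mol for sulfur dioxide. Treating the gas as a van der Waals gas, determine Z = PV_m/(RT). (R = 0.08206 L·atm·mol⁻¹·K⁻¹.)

P = RT/(V_m − b) − a/V_m² = (0.08206)(742)/(0.3944 − 0.05578) − 6.783/(0.3944)²
  = 60.889/0.33862 − 43.606 = 179.82 − 43.606 = 136.21 atm
Z = PV_m/(RT) = (136.21)(0.3944)/((0.08206)(742)) = 53.721/60.889 = 0.8823

Z ≈ 0.8823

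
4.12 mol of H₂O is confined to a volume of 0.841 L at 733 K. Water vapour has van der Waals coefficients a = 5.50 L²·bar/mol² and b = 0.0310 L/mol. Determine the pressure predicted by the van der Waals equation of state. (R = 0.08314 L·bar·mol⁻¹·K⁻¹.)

P ≈ 220.0 bar

P = nRT/(V − nb) − a n²/V²
nRT/(V − nb) = (4.12)(0.08314)(733)/(0.841 − 4.12×0.0310) = 251.08/0.71328 = 352.01 bar
a n²/V² = (5.50)(4.12)²/(0.841)² = 132.00 bar
P = 352.01 − 132.00 = 220.0 bar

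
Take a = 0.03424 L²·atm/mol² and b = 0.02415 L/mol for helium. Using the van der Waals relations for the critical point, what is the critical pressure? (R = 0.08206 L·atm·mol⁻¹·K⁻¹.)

For a van der Waals gas, P_c = a/(27b²).
P_c = 0.03424/(27×(0.02415)²) = 0.03424/0.015747 = 2.174 atm

P_c ≈ 2.174 atm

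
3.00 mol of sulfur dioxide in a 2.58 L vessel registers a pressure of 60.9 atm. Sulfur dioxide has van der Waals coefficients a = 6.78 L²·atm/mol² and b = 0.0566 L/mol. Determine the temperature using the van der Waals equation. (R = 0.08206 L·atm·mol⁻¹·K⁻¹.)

T ≈ 686.0 K

T = (P + a n²/V²)(V − nb)/(nR)
P + a n²/V² = 60.9 + (6.78)(3.00)²/(2.58)² = 70.067 atm
V − nb = 2.58 − (3.00)(0.0566) = 2.4102 L
T = (70.067)(2.4102)/((3.00)(0.08206)) = 686.0 K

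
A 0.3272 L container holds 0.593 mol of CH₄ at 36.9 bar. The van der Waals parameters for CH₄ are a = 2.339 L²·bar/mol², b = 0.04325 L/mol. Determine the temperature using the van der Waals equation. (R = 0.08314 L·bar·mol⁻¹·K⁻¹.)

T = (P + a n²/V²)(V − nb)/(nR)
P + a n²/V² = 36.9 + (2.339)(0.593)²/(0.3272)² = 44.583 bar
V − nb = 0.3272 − (0.593)(0.04325) = 0.30155 L
T = (44.583)(0.30155)/((0.593)(0.08314)) = 272.7 K

T ≈ 272.7 K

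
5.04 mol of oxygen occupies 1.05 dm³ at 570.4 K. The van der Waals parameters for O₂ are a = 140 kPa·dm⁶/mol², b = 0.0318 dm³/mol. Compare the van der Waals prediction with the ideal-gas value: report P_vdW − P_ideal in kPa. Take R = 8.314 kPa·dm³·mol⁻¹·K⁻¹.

ΔP ≈ 875 kPa

Ideal: P_ideal = nRT/V = (5.04)(8.314)(570.4)/1.05 = 22763.1 kPa
vdW: P = nRT/(V − nb) − a n²/V² = 23901.2/0.889728 − 3556.22/1.10250 = 26863.5 − 3225.60 = 23637.9 kPa
ΔP = 23637.9 − 22763.1 = 875 kPa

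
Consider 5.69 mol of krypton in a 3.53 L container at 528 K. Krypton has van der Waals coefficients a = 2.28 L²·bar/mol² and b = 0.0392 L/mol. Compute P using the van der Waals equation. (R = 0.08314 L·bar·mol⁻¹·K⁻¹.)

P ≈ 69.61 bar

P = nRT/(V − nb) − a n²/V²
nRT/(V − nb) = (5.69)(0.08314)(528)/(3.53 − 5.69×0.0392) = 249.78/3.3070 = 75.531 bar
a n²/V² = (2.28)(5.69)²/(3.53)² = 5.9239 bar
P = 75.531 − 5.9239 = 69.61 bar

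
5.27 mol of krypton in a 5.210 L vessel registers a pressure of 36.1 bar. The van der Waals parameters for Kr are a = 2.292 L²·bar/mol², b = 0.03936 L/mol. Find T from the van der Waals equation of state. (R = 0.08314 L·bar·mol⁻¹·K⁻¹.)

T = (P + a n²/V²)(V − nb)/(nR)
P + a n²/V² = 36.1 + (2.292)(5.27)²/(5.210)² = 38.445 bar
V − nb = 5.210 − (5.27)(0.03936) = 5.0026 L
T = (38.445)(5.0026)/((5.27)(0.08314)) = 438.9 K

T ≈ 438.9 K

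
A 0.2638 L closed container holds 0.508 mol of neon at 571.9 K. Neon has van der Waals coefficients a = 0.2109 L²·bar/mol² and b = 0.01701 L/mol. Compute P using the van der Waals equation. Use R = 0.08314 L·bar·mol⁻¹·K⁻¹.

P ≈ 93.88 bar

P = nRT/(V − nb) − a n²/V²
nRT/(V − nb) = (0.508)(0.08314)(571.9)/(0.2638 − 0.508×0.01701) = 24.154/0.25516 = 94.662 bar
a n²/V² = (0.2109)(0.508)²/(0.2638)² = 0.78209 bar
P = 94.662 − 0.78209 = 93.88 bar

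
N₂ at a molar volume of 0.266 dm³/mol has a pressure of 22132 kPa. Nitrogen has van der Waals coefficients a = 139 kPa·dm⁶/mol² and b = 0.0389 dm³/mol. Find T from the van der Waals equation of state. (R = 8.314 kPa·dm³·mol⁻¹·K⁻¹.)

T ≈ 658.2 K

T = (P + a/V_m²)(V_m − b)/R
P + a/V_m² = 22132 + 139/(0.266)² = 24096 kPa
V_m − b = 0.266 − 0.0389 = 0.22710 dm³/mol
T = (24096)(0.22710)/8.314 = 658.2 K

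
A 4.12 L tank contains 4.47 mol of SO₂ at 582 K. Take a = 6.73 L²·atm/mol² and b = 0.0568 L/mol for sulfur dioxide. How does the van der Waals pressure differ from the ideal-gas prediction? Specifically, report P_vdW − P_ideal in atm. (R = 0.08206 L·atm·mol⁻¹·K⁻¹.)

ΔP ≈ -4.519 atm

Ideal: P_ideal = nRT/V = (4.47)(0.08206)(582)/4.12 = 51.8161 atm
vdW: P = nRT/(V − nb) − a n²/V² = 213.482/3.86610 − 134.471/16.9744 = 55.2190 − 7.92199 = 47.2970 atm
ΔP = 47.2970 − 51.8161 = -4.519 atm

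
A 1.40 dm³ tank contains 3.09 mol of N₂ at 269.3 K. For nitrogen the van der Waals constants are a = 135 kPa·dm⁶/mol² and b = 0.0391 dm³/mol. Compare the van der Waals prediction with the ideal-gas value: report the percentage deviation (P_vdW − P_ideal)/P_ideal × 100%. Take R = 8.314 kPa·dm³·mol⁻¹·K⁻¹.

-3.86 %

Ideal: P_ideal = nRT/V = (3.09)(8.314)(269.3)/1.40 = 4941.71 kPa
vdW: P = nRT/(V − nb) − a n²/V² = 6918.39/1.27918 − 1288.99/1.96000 = 5408.46 − 657.648 = 4750.81 kPa
% deviation = (4750.81 − 4941.71)/4941.71 × 100% = -3.86%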